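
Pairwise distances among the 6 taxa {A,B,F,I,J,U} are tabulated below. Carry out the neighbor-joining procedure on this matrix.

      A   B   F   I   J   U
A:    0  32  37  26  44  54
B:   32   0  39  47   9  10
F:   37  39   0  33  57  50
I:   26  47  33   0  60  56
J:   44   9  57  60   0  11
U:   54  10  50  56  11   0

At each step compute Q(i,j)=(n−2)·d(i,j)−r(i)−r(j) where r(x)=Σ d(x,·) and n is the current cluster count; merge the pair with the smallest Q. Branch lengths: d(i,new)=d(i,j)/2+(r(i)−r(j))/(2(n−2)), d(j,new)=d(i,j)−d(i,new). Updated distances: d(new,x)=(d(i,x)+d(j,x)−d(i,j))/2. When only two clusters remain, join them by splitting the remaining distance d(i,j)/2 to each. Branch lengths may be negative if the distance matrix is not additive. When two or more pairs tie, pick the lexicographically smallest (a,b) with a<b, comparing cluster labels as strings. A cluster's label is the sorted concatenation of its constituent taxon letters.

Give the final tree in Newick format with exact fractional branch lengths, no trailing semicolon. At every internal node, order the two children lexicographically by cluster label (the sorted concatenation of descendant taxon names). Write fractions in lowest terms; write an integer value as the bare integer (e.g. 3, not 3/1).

iteration 1: select J,U (d=11, Q=-318); attach at lengths (11/2, 11/2); label the merged cluster JU
  updated: d(A,JU)=87/2, d(B,JU)=4, d(F,JU)=48, d(I,JU)=105/2
iteration 2: select B,JU (d=4, Q=-258); attach at lengths (-7/3, 19/3); label the merged cluster BJU
  updated: d(A,BJU)=143/4, d(BJU,F)=83/2, d(BJU,I)=191/4
iteration 3: select A,I (d=26, Q=-307/2); attach at lengths (11, 15); label the merged cluster AI
  updated: d(AI,BJU)=115/4, d(AI,F)=22
iteration 4: select AI,BJU (d=115/4, Q=-369/4); attach at lengths (37/8, 193/8); label the merged cluster ABIJU
  updated: d(ABIJU,F)=139/8
iteration 5: select ABIJU,F (d=139/8); attach at lengths (139/16, 139/16); label the merged cluster ABFIJU
final tree: (((A:11,I:15):37/8,(B:-7/3,(J:11/2,U:11/2):19/3):193/8):139/16,F:139/16)
total length: 697/8

(((A:11,I:15):37/8,(B:-7/3,(J:11/2,U:11/2):19/3):193/8):139/16,F:139/16)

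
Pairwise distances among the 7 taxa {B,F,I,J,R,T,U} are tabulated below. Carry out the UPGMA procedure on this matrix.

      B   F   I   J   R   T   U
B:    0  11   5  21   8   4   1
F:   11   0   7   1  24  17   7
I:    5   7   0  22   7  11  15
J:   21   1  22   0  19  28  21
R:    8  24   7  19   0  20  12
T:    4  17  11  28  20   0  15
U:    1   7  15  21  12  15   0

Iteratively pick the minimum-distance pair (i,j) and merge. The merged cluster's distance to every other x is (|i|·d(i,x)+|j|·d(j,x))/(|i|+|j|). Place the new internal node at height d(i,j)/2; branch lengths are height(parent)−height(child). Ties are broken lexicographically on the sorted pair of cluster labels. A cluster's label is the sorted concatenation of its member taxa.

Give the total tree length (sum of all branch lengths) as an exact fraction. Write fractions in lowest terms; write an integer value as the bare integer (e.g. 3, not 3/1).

493/15

1. join B+U (d=1) ⇒ BU; edges |B|=1/2, |U|=1/2
  updated: d(BU,F)=9, d(BU,I)=10, d(BU,J)=21, d(BU,R)=10, d(BU,T)=19/2
2. join F+J (d=1) ⇒ FJ; edges |F|=1/2, |J|=1/2
  updated: d(BU,FJ)=15, d(FJ,I)=29/2, d(FJ,R)=43/2, d(FJ,T)=45/2
3. join I+R (d=7) ⇒ IR; edges |I|=7/2, |R|=7/2
  updated: d(BU,IR)=10, d(FJ,IR)=18, d(IR,T)=31/2
4. join BU+T (d=19/2) ⇒ BTU; edges |BU|=17/4, |T|=19/4
  updated: d(BTU,FJ)=35/2, d(BTU,IR)=71/6
5. join BTU+IR (d=71/6) ⇒ BIRTU; edges |BTU|=7/6, |IR|=29/12
  updated: d(BIRTU,FJ)=177/10
6. join BIRTU+FJ (d=177/10) ⇒ BFIJRTU; edges |BIRTU|=44/15, |FJ|=167/20
final tree: ((((B:1/2,U:1/2):17/4,T:19/4):7/6,(I:7/2,R:7/2):29/12):44/15,(F:1/2,J:1/2):167/20)
total length: 493/15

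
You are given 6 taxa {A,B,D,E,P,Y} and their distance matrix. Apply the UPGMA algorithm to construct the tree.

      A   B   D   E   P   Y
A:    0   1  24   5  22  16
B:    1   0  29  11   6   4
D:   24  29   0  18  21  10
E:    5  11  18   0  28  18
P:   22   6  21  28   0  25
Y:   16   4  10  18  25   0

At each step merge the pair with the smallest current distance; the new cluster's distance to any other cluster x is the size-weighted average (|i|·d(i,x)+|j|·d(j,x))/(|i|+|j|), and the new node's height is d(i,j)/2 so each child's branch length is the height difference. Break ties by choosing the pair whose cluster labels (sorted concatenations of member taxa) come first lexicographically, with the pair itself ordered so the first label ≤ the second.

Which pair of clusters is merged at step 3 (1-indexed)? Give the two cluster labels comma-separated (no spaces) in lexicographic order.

D,Y

iteration 1: select A,B (d=1); attach at lengths (1/2, 1/2); label the merged cluster AB
  updated: d(AB,D)=53/2, d(AB,E)=8, d(AB,P)=14, d(AB,Y)=10
iteration 2: select AB,E (d=8); attach at lengths (7/2, 4); label the merged cluster ABE
  updated: d(ABE,D)=71/3, d(ABE,P)=56/3, d(ABE,Y)=38/3
iteration 3: select D,Y (d=10); attach at lengths (5, 5); label the merged cluster DY
  updated: d(ABE,DY)=109/6, d(DY,P)=23
iteration 4: select ABE,DY (d=109/6); attach at lengths (61/12, 49/12); label the merged cluster ABDEY
  updated: d(ABDEY,P)=102/5
iteration 5: select ABDEY,P (d=102/5); attach at lengths (67/60, 51/5); label the merged cluster ABDEPY
final tree: ((((A:1/2,B:1/2):7/2,E:4):61/12,(D:5,Y:5):49/12):67/60,P:51/5)
total length: 2339/60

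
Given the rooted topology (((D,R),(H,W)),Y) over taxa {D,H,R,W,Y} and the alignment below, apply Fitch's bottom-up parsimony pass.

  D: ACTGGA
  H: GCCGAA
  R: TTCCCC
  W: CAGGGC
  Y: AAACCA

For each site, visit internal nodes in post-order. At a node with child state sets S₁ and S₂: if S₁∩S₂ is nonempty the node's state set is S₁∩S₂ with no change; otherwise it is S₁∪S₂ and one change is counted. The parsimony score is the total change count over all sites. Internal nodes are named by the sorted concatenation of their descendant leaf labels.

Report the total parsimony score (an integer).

16

DR@0: {A} ∪ {T} = {A,T} (union, +1)
HW@0: {G} ∪ {C} = {C,G} (union, +1)
DHRW@0: {A,T} ∪ {C,G} = {A,C,G,T} (union, +1)
DHRWY@0: {A,C,G,T} ∩ {A} = {A} (intersection, +0)
DR@1: {C} ∪ {T} = {C,T} (union, +1)
HW@1: {C} ∪ {A} = {A,C} (union, +1)
DHRW@1: {C,T} ∩ {A,C} = {C} (intersection, +0)
DHRWY@1: {C} ∪ {A} = {A,C} (union, +1)
DR@2: {T} ∪ {C} = {C,T} (union, +1)
HW@2: {C} ∪ {G} = {C,G} (union, +1)
DHRW@2: {C,T} ∩ {C,G} = {C} (intersection, +0)
DHRWY@2: {C} ∪ {A} = {A,C} (union, +1)
DR@3: {G} ∪ {C} = {C,G} (union, +1)
HW@3: {G} ∩ {G} = {G} (intersection, +0)
DHRW@3: {C,G} ∩ {G} = {G} (intersection, +0)
DHRWY@3: {G} ∪ {C} = {C,G} (union, +1)
DR@4: {G} ∪ {C} = {C,G} (union, +1)
HW@4: {A} ∪ {G} = {A,G} (union, +1)
DHRW@4: {C,G} ∩ {A,G} = {G} (intersection, +0)
DHRWY@4: {G} ∪ {C} = {C,G} (union, +1)
DR@5: {A} ∪ {C} = {A,C} (union, +1)
HW@5: {A} ∪ {C} = {A,C} (union, +1)
DHRW@5: {A,C} ∩ {A,C} = {A,C} (intersection, +0)
DHRWY@5: {A,C} ∩ {A} = {A} (intersection, +0)
per-site changes: [3, 3, 3, 2, 3, 2]; total = 16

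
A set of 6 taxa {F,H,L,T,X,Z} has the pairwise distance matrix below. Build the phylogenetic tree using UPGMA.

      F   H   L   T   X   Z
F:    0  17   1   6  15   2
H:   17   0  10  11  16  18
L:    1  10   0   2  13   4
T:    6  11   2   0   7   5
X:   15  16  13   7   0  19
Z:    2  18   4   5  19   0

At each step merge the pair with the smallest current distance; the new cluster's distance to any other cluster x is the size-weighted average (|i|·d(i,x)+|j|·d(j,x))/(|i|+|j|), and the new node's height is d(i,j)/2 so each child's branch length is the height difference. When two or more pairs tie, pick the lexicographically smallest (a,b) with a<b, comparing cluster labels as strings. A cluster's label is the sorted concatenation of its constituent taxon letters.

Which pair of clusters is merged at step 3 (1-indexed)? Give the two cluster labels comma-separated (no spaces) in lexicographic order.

1. join F+L (d=1) ⇒ FL; edges |F|=1/2, |L|=1/2
  updated: d(FL,H)=27/2, d(FL,T)=4, d(FL,X)=14, d(FL,Z)=3
2. join FL+Z (d=3) ⇒ FLZ; edges |FL|=1, |Z|=3/2
  updated: d(FLZ,H)=15, d(FLZ,T)=13/3, d(FLZ,X)=47/3
3. join FLZ+T (d=13/3) ⇒ FLTZ; edges |FLZ|=2/3, |T|=13/6
  updated: d(FLTZ,H)=14, d(FLTZ,X)=27/2
4. join FLTZ+X (d=27/2) ⇒ FLTXZ; edges |FLTZ|=55/12, |X|=27/4
  updated: d(FLTXZ,H)=72/5
5. join FLTXZ+H (d=72/5) ⇒ FHLTXZ; edges |FLTXZ|=9/20, |H|=36/5
final tree: (((((F:1/2,L:1/2):1,Z:3/2):2/3,T:13/6):55/12,X:27/4):9/20,H:36/5)
total length: 1519/60

FLZ,T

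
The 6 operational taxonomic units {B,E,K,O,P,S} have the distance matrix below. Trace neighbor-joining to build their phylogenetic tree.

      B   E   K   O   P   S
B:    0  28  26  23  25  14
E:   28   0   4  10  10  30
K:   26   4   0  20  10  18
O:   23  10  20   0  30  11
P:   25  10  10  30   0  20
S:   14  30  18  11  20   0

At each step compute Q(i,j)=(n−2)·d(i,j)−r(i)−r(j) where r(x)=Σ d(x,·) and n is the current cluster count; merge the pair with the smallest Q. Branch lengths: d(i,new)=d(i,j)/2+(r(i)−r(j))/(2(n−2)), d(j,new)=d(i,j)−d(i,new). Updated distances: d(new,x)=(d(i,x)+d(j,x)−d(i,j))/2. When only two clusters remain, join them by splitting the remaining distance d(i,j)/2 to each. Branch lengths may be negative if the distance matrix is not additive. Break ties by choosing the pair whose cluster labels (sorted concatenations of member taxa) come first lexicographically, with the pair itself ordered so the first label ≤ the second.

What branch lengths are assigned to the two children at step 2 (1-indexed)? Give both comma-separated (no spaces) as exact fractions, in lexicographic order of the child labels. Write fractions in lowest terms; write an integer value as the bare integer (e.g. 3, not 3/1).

15/4,25/4

step 1: merge (B,S) at d=14, Q=-153; branch lengths B→79/8, S→33/8; new cluster BS
  updated: d(BS,E)=22, d(BS,K)=15, d(BS,O)=10, d(BS,P)=31/2
step 2: merge (BS,O) at d=10, Q=-205/2; branch lengths BS→15/4, O→25/4; new cluster BOS
  updated: d(BOS,E)=11, d(BOS,K)=25/2, d(BOS,P)=71/4
step 3: merge (BOS,E) at d=11, Q=-177/4; branch lengths BOS→153/16, E→23/16; new cluster BEOS
  updated: d(BEOS,K)=11/4, d(BEOS,P)=67/8
step 4: merge (BEOS,K) at d=11/4, Q=-169/8; branch lengths BEOS→9/16, K→35/16; new cluster BEKOS
  updated: d(BEKOS,P)=125/16
step 5: merge (BEKOS,P) at d=125/16; branch lengths BEKOS→125/32, P→125/32; new cluster BEKOPS
final tree: (((((B:79/8,S:33/8):15/4,O:25/4):153/16,E:23/16):9/16,K:35/16):125/32,P:125/32)
total length: 729/16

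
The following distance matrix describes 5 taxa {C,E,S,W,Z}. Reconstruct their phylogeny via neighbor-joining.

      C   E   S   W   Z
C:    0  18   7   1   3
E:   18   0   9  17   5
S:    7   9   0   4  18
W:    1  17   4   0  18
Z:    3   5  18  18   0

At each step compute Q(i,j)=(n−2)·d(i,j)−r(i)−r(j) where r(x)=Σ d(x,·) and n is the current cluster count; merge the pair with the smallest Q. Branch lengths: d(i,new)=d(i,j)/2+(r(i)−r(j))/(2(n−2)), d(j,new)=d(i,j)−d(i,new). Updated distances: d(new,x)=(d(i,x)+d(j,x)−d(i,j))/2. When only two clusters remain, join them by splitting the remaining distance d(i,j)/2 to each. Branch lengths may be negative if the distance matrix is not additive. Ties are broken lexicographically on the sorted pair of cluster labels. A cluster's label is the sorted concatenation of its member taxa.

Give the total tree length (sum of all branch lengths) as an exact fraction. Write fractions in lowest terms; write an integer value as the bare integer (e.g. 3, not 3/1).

1. join E+Z (d=5, Q=-78) ⇒ EZ; edges |E|=10/3, |Z|=5/3
  updated: d(C,EZ)=8, d(EZ,S)=11, d(EZ,W)=15
2. join C+EZ (d=8, Q=-34) ⇒ CEZ; edges |C|=-1/2, |EZ|=17/2
  updated: d(CEZ,S)=5, d(CEZ,W)=4
3. join CEZ+S (d=5, Q=-13) ⇒ CESZ; edges |CEZ|=5/2, |S|=5/2
  updated: d(CESZ,W)=3/2
4. join CESZ+W (d=3/2) ⇒ CESWZ; edges |CESZ|=3/4, |W|=3/4
final tree: (((C:-1/2,(E:10/3,Z:5/3):17/2):5/2,S:5/2):3/4,W:3/4)
total length: 39/2

39/2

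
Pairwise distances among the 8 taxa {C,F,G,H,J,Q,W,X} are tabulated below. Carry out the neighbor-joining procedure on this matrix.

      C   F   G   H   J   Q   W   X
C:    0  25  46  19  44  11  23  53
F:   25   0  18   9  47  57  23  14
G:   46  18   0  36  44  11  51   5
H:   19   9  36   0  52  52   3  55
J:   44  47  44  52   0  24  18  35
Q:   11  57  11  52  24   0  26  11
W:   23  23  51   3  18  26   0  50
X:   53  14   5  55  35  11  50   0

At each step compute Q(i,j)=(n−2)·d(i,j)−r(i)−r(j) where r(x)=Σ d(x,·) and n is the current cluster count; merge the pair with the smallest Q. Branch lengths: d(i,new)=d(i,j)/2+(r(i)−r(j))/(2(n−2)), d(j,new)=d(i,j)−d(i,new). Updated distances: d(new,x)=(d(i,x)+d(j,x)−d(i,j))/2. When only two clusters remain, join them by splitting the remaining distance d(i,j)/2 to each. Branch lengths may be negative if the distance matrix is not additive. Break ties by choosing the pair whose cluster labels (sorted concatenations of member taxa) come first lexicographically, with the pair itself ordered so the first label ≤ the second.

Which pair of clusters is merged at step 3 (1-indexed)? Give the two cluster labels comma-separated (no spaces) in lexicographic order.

GQX,J

iteration 1: select G,X (d=5, Q=-404); attach at lengths (3/2, 7/2); label the merged cluster GX
  updated: d(C,GX)=47, d(F,GX)=27/2, d(GX,H)=43, d(GX,J)=37, d(GX,Q)=17/2, d(GX,W)=48
iteration 2: select GX,Q (d=17/2, Q=-333); attach at lengths (61/10, 12/5); label the merged cluster GQX
  updated: d(C,GQX)=99/4, d(F,GQX)=31, d(GQX,H)=173/4, d(GQX,J)=105/4, d(GQX,W)=131/4
iteration 3: select GQX,J (d=105/4, Q=-961/4); attach at lengths (303/32, 537/32); label the merged cluster GJQX
  updated: d(C,GJQX)=85/4, d(F,GJQX)=207/8, d(GJQX,H)=69/2, d(GJQX,W)=49/4
iteration 4: select F,H (d=9, Q=-971/8); attach at lengths (355/48, 77/48); label the merged cluster FH
  updated: d(C,FH)=35/2, d(FH,GJQX)=411/16, d(FH,W)=17/2
iteration 5: select C,FH (d=35/2, Q=-1255/16); attach at lengths (721/64, 399/64); label the merged cluster CFH
  updated: d(CFH,GJQX)=471/32, d(CFH,W)=7
iteration 6: select CFH,GJQX (d=471/32, Q=-1087/32); attach at lengths (303/64, 639/64); label the merged cluster CFGHJQX
  updated: d(CFGHJQX,W)=145/64
iteration 7: select CFGHJQX,W (d=145/64); attach at lengths (145/128, 145/128); label the merged cluster CFGHJQWX
final tree: (((C:721/64,(F:355/48,H:77/48):399/64):303/64,(((G:3/2,X:7/2):61/10,Q:12/5):303/32,J:537/32):639/64):145/128,W:145/128)
total length: 5327/64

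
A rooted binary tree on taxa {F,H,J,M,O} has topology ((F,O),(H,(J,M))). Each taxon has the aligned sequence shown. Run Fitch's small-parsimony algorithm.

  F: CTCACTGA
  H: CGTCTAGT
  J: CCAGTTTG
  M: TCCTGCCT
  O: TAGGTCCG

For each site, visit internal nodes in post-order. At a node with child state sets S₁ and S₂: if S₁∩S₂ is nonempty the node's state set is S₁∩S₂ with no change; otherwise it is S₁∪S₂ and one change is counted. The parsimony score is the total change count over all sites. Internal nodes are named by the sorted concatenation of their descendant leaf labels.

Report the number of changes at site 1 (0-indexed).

[col 0] FO: children F:{C}, O:{T} ∪→ {C,T}; cost 1
[col 0] JM: children J:{C}, M:{T} ∪→ {C,T}; cost 1
[col 0] HJM: children H:{C}, JM:{C,T} ∩→ {C}; cost 0
[col 0] FHJMO: children FO:{C,T}, HJM:{C} ∩→ {C}; cost 0
[col 1] FO: children F:{T}, O:{A} ∪→ {A,T}; cost 1
[col 1] JM: children J:{C}, M:{C} ∩→ {C}; cost 0
[col 1] HJM: children H:{G}, JM:{C} ∪→ {C,G}; cost 1
[col 1] FHJMO: children FO:{A,T}, HJM:{C,G} ∪→ {A,C,G,T}; cost 1
[col 2] FO: children F:{C}, O:{G} ∪→ {C,G}; cost 1
[col 2] JM: children J:{A}, M:{C} ∪→ {A,C}; cost 1
[col 2] HJM: children H:{T}, JM:{A,C} ∪→ {A,C,T}; cost 1
[col 2] FHJMO: children FO:{C,G}, HJM:{A,C,T} ∩→ {C}; cost 0
[col 3] FO: children F:{A}, O:{G} ∪→ {A,G}; cost 1
[col 3] JM: children J:{G}, M:{T} ∪→ {G,T}; cost 1
[col 3] HJM: children H:{C}, JM:{G,T} ∪→ {C,G,T}; cost 1
[col 3] FHJMO: children FO:{A,G}, HJM:{C,G,T} ∩→ {G}; cost 0
[col 4] FO: children F:{C}, O:{T} ∪→ {C,T}; cost 1
[col 4] JM: children J:{T}, M:{G} ∪→ {G,T}; cost 1
[col 4] HJM: children H:{T}, JM:{G,T} ∩→ {T}; cost 0
[col 4] FHJMO: children FO:{C,T}, HJM:{T} ∩→ {T}; cost 0
[col 5] FO: children F:{T}, O:{C} ∪→ {C,T}; cost 1
[col 5] JM: children J:{T}, M:{C} ∪→ {C,T}; cost 1
[col 5] HJM: children H:{A}, JM:{C,T} ∪→ {A,C,T}; cost 1
[col 5] FHJMO: children FO:{C,T}, HJM:{A,C,T} ∩→ {C,T}; cost 0
[col 6] FO: children F:{G}, O:{C} ∪→ {C,G}; cost 1
[col 6] JM: children J:{T}, M:{C} ∪→ {C,T}; cost 1
[col 6] HJM: children H:{G}, JM:{C,T} ∪→ {C,G,T}; cost 1
[col 6] FHJMO: children FO:{C,G}, HJM:{C,G,T} ∩→ {C,G}; cost 0
[col 7] FO: children F:{A}, O:{G} ∪→ {A,G}; cost 1
[col 7] JM: children J:{G}, M:{T} ∪→ {G,T}; cost 1
[col 7] HJM: children H:{T}, JM:{G,T} ∩→ {T}; cost 0
[col 7] FHJMO: children FO:{A,G}, HJM:{T} ∪→ {A,G,T}; cost 1
per-site changes: [2, 3, 3, 3, 2, 3, 3, 3]; total = 22

3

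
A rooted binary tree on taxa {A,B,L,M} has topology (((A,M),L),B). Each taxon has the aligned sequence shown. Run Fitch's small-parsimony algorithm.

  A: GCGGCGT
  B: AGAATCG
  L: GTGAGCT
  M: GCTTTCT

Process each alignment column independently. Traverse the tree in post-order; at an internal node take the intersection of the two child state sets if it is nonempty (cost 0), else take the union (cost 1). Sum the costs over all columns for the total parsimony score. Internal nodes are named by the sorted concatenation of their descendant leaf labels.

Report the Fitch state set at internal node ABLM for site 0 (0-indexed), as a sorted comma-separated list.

A,G

AM@0: {G} ∩ {G} = {G} (intersection, +0)
ALM@0: {G} ∩ {G} = {G} (intersection, +0)
ABLM@0: {G} ∪ {A} = {A,G} (union, +1)
AM@1: {C} ∩ {C} = {C} (intersection, +0)
ALM@1: {C} ∪ {T} = {C,T} (union, +1)
ABLM@1: {C,T} ∪ {G} = {C,G,T} (union, +1)
AM@2: {G} ∪ {T} = {G,T} (union, +1)
ALM@2: {G,T} ∩ {G} = {G} (intersection, +0)
ABLM@2: {G} ∪ {A} = {A,G} (union, +1)
AM@3: {G} ∪ {T} = {G,T} (union, +1)
ALM@3: {G,T} ∪ {A} = {A,G,T} (union, +1)
ABLM@3: {A,G,T} ∩ {A} = {A} (intersection, +0)
AM@4: {C} ∪ {T} = {C,T} (union, +1)
ALM@4: {C,T} ∪ {G} = {C,G,T} (union, +1)
ABLM@4: {C,G,T} ∩ {T} = {T} (intersection, +0)
AM@5: {G} ∪ {C} = {C,G} (union, +1)
ALM@5: {C,G} ∩ {C} = {C} (intersection, +0)
ABLM@5: {C} ∩ {C} = {C} (intersection, +0)
AM@6: {T} ∩ {T} = {T} (intersection, +0)
ALM@6: {T} ∩ {T} = {T} (intersection, +0)
ABLM@6: {T} ∪ {G} = {G,T} (union, +1)
per-site changes: [1, 2, 2, 2, 2, 1, 1]; total = 11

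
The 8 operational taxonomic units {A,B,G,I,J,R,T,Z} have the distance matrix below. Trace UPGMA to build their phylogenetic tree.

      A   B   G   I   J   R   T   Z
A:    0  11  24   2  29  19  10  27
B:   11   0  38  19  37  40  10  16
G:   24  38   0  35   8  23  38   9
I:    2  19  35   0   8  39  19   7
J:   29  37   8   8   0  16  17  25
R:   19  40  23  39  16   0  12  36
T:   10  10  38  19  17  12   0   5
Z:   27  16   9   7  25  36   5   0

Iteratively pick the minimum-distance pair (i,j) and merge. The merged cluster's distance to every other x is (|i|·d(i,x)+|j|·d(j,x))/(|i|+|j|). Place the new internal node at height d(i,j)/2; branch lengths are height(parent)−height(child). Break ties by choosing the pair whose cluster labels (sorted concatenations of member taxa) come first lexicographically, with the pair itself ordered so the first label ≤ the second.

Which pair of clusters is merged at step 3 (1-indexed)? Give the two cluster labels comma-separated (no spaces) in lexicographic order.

step 1: merge (A,I) at d=2; branch lengths A→1, I→1; new cluster AI
  updated: d(AI,B)=15, d(AI,G)=59/2, d(AI,J)=37/2, d(AI,R)=29, d(AI,T)=29/2, d(AI,Z)=17
step 2: merge (T,Z) at d=5; branch lengths T→5/2, Z→5/2; new cluster TZ
  updated: d(AI,TZ)=63/4, d(B,TZ)=13, d(G,TZ)=47/2, d(J,TZ)=21, d(R,TZ)=24
step 3: merge (G,J) at d=8; branch lengths G→4, J→4; new cluster GJ
  updated: d(AI,GJ)=24, d(B,GJ)=75/2, d(GJ,R)=39/2, d(GJ,TZ)=89/4
step 4: merge (B,TZ) at d=13; branch lengths B→13/2, TZ→4; new cluster BTZ
  updated: d(AI,BTZ)=31/2, d(BTZ,GJ)=82/3, d(BTZ,R)=88/3
step 5: merge (AI,BTZ) at d=31/2; branch lengths AI→27/4, BTZ→5/4; new cluster ABITZ
  updated: d(ABITZ,GJ)=26, d(ABITZ,R)=146/5
step 6: merge (GJ,R) at d=39/2; branch lengths GJ→23/4, R→39/4; new cluster GJR
  updated: d(ABITZ,GJR)=406/15
step 7: merge (ABITZ,GJR) at d=406/15; branch lengths ABITZ→347/60, GJR→227/60; new cluster ABGIJRTZ
final tree: (((A:1,I:1):27/4,(B:13/2,(T:5/2,Z:5/2):4):5/4):347/60,((G:4,J:4):23/4,R:39/4):227/60)
total length: 1757/30

G,J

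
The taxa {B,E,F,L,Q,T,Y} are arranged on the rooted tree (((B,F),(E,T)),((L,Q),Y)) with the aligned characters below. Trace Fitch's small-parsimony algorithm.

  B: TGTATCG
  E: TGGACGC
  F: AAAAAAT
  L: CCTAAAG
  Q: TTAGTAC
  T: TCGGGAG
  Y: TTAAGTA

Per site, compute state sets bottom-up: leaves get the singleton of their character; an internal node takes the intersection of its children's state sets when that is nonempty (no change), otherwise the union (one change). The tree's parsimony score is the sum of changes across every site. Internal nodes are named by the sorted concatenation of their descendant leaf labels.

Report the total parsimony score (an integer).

site 0, node BF: B={T} ∪ F={A} → {A,T} (+1)
site 0, node ET: E={T} ∩ T={T} → {T} (+0)
site 0, node BEFT: BF={A,T} ∩ ET={T} → {T} (+0)
site 0, node LQ: L={C} ∪ Q={T} → {C,T} (+1)
site 0, node LQY: LQ={C,T} ∩ Y={T} → {T} (+0)
site 0, node BEFLQTY: BEFT={T} ∩ LQY={T} → {T} (+0)
site 1, node BF: B={G} ∪ F={A} → {A,G} (+1)
site 1, node ET: E={G} ∪ T={C} → {C,G} (+1)
site 1, node BEFT: BF={A,G} ∩ ET={C,G} → {G} (+0)
site 1, node LQ: L={C} ∪ Q={T} → {C,T} (+1)
site 1, node LQY: LQ={C,T} ∩ Y={T} → {T} (+0)
site 1, node BEFLQTY: BEFT={G} ∪ LQY={T} → {G,T} (+1)
site 2, node BF: B={T} ∪ F={A} → {A,T} (+1)
site 2, node ET: E={G} ∩ T={G} → {G} (+0)
site 2, node BEFT: BF={A,T} ∪ ET={G} → {A,G,T} (+1)
site 2, node LQ: L={T} ∪ Q={A} → {A,T} (+1)
site 2, node LQY: LQ={A,T} ∩ Y={A} → {A} (+0)
site 2, node BEFLQTY: BEFT={A,G,T} ∩ LQY={A} → {A} (+0)
site 3, node BF: B={A} ∩ F={A} → {A} (+0)
site 3, node ET: E={A} ∪ T={G} → {A,G} (+1)
site 3, node BEFT: BF={A} ∩ ET={A,G} → {A} (+0)
site 3, node LQ: L={A} ∪ Q={G} → {A,G} (+1)
site 3, node LQY: LQ={A,G} ∩ Y={A} → {A} (+0)
site 3, node BEFLQTY: BEFT={A} ∩ LQY={A} → {A} (+0)
site 4, node BF: B={T} ∪ F={A} → {A,T} (+1)
site 4, node ET: E={C} ∪ T={G} → {C,G} (+1)
site 4, node BEFT: BF={A,T} ∪ ET={C,G} → {A,C,G,T} (+1)
site 4, node LQ: L={A} ∪ Q={T} → {A,T} (+1)
site 4, node LQY: LQ={A,T} ∪ Y={G} → {A,G,T} (+1)
site 4, node BEFLQTY: BEFT={A,C,G,T} ∩ LQY={A,G,T} → {A,G,T} (+0)
site 5, node BF: B={C} ∪ F={A} → {A,C} (+1)
site 5, node ET: E={G} ∪ T={A} → {A,G} (+1)
site 5, node BEFT: BF={A,C} ∩ ET={A,G} → {A} (+0)
site 5, node LQ: L={A} ∩ Q={A} → {A} (+0)
site 5, node LQY: LQ={A} ∪ Y={T} → {A,T} (+1)
site 5, node BEFLQTY: BEFT={A} ∩ LQY={A,T} → {A} (+0)
site 6, node BF: B={G} ∪ F={T} → {G,T} (+1)
site 6, node ET: E={C} ∪ T={G} → {C,G} (+1)
site 6, node BEFT: BF={G,T} ∩ ET={C,G} → {G} (+0)
site 6, node LQ: L={G} ∪ Q={C} → {C,G} (+1)
site 6, node LQY: LQ={C,G} ∪ Y={A} → {A,C,G} (+1)
site 6, node BEFLQTY: BEFT={G} ∩ LQY={A,C,G} → {G} (+0)
per-site changes: [2, 4, 3, 2, 5, 3, 4]; total = 23

23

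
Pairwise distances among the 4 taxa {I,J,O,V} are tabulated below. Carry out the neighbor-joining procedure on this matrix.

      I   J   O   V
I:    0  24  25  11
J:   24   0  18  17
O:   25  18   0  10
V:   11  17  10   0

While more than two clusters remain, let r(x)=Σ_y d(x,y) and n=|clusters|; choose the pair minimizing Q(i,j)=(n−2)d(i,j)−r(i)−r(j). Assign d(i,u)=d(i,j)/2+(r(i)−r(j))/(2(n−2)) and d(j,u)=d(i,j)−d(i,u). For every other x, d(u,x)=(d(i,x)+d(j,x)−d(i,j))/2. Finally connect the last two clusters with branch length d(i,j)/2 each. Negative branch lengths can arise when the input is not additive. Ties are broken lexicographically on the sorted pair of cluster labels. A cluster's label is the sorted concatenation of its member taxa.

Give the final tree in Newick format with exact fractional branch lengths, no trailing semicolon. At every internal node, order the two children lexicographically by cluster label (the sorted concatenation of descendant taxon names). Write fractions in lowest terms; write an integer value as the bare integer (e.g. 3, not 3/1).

step 1: merge (I,V) at d=11, Q=-76; branch lengths I→11, V→0; new cluster IV
  updated: d(IV,J)=15, d(IV,O)=12
step 2: merge (IV,J) at d=15, Q=-45; branch lengths IV→9/2, J→21/2; new cluster IJV
  updated: d(IJV,O)=15/2
step 3: merge (IJV,O) at d=15/2; branch lengths IJV→15/4, O→15/4; new cluster IJOV
final tree: (((I:11,V:0):9/2,J:21/2):15/4,O:15/4)
total length: 67/2

(((I:11,V:0):9/2,J:21/2):15/4,O:15/4)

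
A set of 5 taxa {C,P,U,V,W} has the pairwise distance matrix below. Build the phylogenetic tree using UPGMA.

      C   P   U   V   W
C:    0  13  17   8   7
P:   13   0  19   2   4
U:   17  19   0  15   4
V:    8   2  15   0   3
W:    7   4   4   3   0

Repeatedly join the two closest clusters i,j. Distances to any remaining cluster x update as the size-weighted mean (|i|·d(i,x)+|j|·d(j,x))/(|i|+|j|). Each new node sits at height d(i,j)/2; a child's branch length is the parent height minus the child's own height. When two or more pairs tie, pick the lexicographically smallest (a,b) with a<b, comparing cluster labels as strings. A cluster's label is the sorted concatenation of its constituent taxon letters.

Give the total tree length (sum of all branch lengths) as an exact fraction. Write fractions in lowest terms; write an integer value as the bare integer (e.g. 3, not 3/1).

1. join P+V (d=2) ⇒ PV; edges |P|=1, |V|=1
  updated: d(C,PV)=21/2, d(PV,U)=17, d(PV,W)=7/2
2. join PV+W (d=7/2) ⇒ PVW; edges |PV|=3/4, |W|=7/4
  updated: d(C,PVW)=28/3, d(PVW,U)=38/3
3. join C+PVW (d=28/3) ⇒ CPVW; edges |C|=14/3, |PVW|=35/12
  updated: d(CPVW,U)=55/4
4. join CPVW+U (d=55/4) ⇒ CPUVW; edges |CPVW|=53/24, |U|=55/8
final tree: ((C:14/3,((P:1,V:1):3/4,W:7/4):35/12):53/24,U:55/8)
total length: 127/6

127/6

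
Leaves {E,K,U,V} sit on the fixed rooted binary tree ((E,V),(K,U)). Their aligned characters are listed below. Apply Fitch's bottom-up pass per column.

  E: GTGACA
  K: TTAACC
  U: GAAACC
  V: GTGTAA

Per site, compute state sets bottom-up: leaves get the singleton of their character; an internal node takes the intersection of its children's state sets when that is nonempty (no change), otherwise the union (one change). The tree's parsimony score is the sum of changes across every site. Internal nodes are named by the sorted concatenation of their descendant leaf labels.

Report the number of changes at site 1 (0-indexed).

1

site 0, node EV: E={G} ∩ V={G} → {G} (+0)
site 0, node KU: K={T} ∪ U={G} → {G,T} (+1)
site 0, node EKUV: EV={G} ∩ KU={G,T} → {G} (+0)
site 1, node EV: E={T} ∩ V={T} → {T} (+0)
site 1, node KU: K={T} ∪ U={A} → {A,T} (+1)
site 1, node EKUV: EV={T} ∩ KU={A,T} → {T} (+0)
site 2, node EV: E={G} ∩ V={G} → {G} (+0)
site 2, node KU: K={A} ∩ U={A} → {A} (+0)
site 2, node EKUV: EV={G} ∪ KU={A} → {A,G} (+1)
site 3, node EV: E={A} ∪ V={T} → {A,T} (+1)
site 3, node KU: K={A} ∩ U={A} → {A} (+0)
site 3, node EKUV: EV={A,T} ∩ KU={A} → {A} (+0)
site 4, node EV: E={C} ∪ V={A} → {A,C} (+1)
site 4, node KU: K={C} ∩ U={C} → {C} (+0)
site 4, node EKUV: EV={A,C} ∩ KU={C} → {C} (+0)
site 5, node EV: E={A} ∩ V={A} → {A} (+0)
site 5, node KU: K={C} ∩ U={C} → {C} (+0)
site 5, node EKUV: EV={A} ∪ KU={C} → {A,C} (+1)
per-site changes: [1, 1, 1, 1, 1, 1]; total = 6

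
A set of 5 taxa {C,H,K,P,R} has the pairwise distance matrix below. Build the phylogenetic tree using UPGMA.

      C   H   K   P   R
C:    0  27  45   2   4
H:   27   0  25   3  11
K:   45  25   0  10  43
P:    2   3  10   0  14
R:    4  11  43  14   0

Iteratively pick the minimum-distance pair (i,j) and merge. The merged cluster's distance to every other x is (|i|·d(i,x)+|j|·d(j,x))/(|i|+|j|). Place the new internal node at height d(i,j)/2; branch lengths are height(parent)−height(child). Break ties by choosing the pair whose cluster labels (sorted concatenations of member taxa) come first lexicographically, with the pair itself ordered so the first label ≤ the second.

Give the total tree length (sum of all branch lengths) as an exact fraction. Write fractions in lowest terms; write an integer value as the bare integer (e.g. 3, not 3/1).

517/12

1. join C+P (d=2) ⇒ CP; edges |C|=1, |P|=1
  updated: d(CP,H)=15, d(CP,K)=55/2, d(CP,R)=9
2. join CP+R (d=9) ⇒ CPR; edges |CP|=7/2, |R|=9/2
  updated: d(CPR,H)=41/3, d(CPR,K)=98/3
3. join CPR+H (d=41/3) ⇒ CHPR; edges |CPR|=7/3, |H|=41/6
  updated: d(CHPR,K)=123/4
4. join CHPR+K (d=123/4) ⇒ CHKPR; edges |CHPR|=205/24, |K|=123/8
final tree: ((((C:1,P:1):7/2,R:9/2):7/3,H:41/6):205/24,K:123/8)
total length: 517/12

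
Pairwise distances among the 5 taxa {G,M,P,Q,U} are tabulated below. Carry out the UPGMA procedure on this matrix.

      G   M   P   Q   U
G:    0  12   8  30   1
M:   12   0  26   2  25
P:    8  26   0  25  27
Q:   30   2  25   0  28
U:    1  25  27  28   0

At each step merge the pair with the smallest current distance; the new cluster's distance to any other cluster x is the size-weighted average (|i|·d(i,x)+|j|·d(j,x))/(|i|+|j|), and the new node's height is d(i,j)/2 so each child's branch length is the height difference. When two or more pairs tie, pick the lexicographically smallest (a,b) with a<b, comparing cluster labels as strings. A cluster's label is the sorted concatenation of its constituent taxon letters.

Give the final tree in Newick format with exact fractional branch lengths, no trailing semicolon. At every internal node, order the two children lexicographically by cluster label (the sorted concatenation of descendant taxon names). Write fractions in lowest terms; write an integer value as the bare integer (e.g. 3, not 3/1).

1. join G+U (d=1) ⇒ GU; edges |G|=1/2, |U|=1/2
  updated: d(GU,M)=37/2, d(GU,P)=35/2, d(GU,Q)=29
2. join M+Q (d=2) ⇒ MQ; edges |M|=1, |Q|=1
  updated: d(GU,MQ)=95/4, d(MQ,P)=51/2
3. join GU+P (d=35/2) ⇒ GPU; edges |GU|=33/4, |P|=35/4
  updated: d(GPU,MQ)=73/3
4. join GPU+MQ (d=73/3) ⇒ GMPQU; edges |GPU|=41/12, |MQ|=67/6
final tree: (((G:1/2,U:1/2):33/4,P:35/4):41/12,(M:1,Q:1):67/6)
total length: 415/12

(((G:1/2,U:1/2):33/4,P:35/4):41/12,(M:1,Q:1):67/6)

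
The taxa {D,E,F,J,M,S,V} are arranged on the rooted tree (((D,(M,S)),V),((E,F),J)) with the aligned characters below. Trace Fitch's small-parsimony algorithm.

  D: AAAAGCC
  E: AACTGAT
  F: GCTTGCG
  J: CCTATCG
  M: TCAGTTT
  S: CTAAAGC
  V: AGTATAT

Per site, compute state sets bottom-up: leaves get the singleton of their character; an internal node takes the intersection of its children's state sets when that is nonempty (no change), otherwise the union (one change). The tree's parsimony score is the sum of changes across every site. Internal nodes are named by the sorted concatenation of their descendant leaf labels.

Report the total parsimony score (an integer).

23

[col 0] MS: children M:{T}, S:{C} ∪→ {C,T}; cost 1
[col 0] DMS: children D:{A}, MS:{C,T} ∪→ {A,C,T}; cost 1
[col 0] DMSV: children DMS:{A,C,T}, V:{A} ∩→ {A}; cost 0
[col 0] EF: children E:{A}, F:{G} ∪→ {A,G}; cost 1
[col 0] EFJ: children EF:{A,G}, J:{C} ∪→ {A,C,G}; cost 1
[col 0] DEFJMSV: children DMSV:{A}, EFJ:{A,C,G} ∩→ {A}; cost 0
[col 1] MS: children M:{C}, S:{T} ∪→ {C,T}; cost 1
[col 1] DMS: children D:{A}, MS:{C,T} ∪→ {A,C,T}; cost 1
[col 1] DMSV: children DMS:{A,C,T}, V:{G} ∪→ {A,C,G,T}; cost 1
[col 1] EF: children E:{A}, F:{C} ∪→ {A,C}; cost 1
[col 1] EFJ: children EF:{A,C}, J:{C} ∩→ {C}; cost 0
[col 1] DEFJMSV: children DMSV:{A,C,G,T}, EFJ:{C} ∩→ {C}; cost 0
[col 2] MS: children M:{A}, S:{A} ∩→ {A}; cost 0
[col 2] DMS: children D:{A}, MS:{A} ∩→ {A}; cost 0
[col 2] DMSV: children DMS:{A}, V:{T} ∪→ {A,T}; cost 1
[col 2] EF: children E:{C}, F:{T} ∪→ {C,T}; cost 1
[col 2] EFJ: children EF:{C,T}, J:{T} ∩→ {T}; cost 0
[col 2] DEFJMSV: children DMSV:{A,T}, EFJ:{T} ∩→ {T}; cost 0
[col 3] MS: children M:{G}, S:{A} ∪→ {A,G}; cost 1
[col 3] DMS: children D:{A}, MS:{A,G} ∩→ {A}; cost 0
[col 3] DMSV: children DMS:{A}, V:{A} ∩→ {A}; cost 0
[col 3] EF: children E:{T}, F:{T} ∩→ {T}; cost 0
[col 3] EFJ: children EF:{T}, J:{A} ∪→ {A,T}; cost 1
[col 3] DEFJMSV: children DMSV:{A}, EFJ:{A,T} ∩→ {A}; cost 0
[col 4] MS: children M:{T}, S:{A} ∪→ {A,T}; cost 1
[col 4] DMS: children D:{G}, MS:{A,T} ∪→ {A,G,T}; cost 1
[col 4] DMSV: children DMS:{A,G,T}, V:{T} ∩→ {T}; cost 0
[col 4] EF: children E:{G}, F:{G} ∩→ {G}; cost 0
[col 4] EFJ: children EF:{G}, J:{T} ∪→ {G,T}; cost 1
[col 4] DEFJMSV: children DMSV:{T}, EFJ:{G,T} ∩→ {T}; cost 0
[col 5] MS: children M:{T}, S:{G} ∪→ {G,T}; cost 1
[col 5] DMS: children D:{C}, MS:{G,T} ∪→ {C,G,T}; cost 1
[col 5] DMSV: children DMS:{C,G,T}, V:{A} ∪→ {A,C,G,T}; cost 1
[col 5] EF: children E:{A}, F:{C} ∪→ {A,C}; cost 1
[col 5] EFJ: children EF:{A,C}, J:{C} ∩→ {C}; cost 0
[col 5] DEFJMSV: children DMSV:{A,C,G,T}, EFJ:{C} ∩→ {C}; cost 0
[col 6] MS: children M:{T}, S:{C} ∪→ {C,T}; cost 1
[col 6] DMS: children D:{C}, MS:{C,T} ∩→ {C}; cost 0
[col 6] DMSV: children DMS:{C}, V:{T} ∪→ {C,T}; cost 1
[col 6] EF: children E:{T}, F:{G} ∪→ {G,T}; cost 1
[col 6] EFJ: children EF:{G,T}, J:{G} ∩→ {G}; cost 0
[col 6] DEFJMSV: children DMSV:{C,T}, EFJ:{G} ∪→ {C,G,T}; cost 1
per-site changes: [4, 4, 2, 2, 3, 4, 4]; total = 23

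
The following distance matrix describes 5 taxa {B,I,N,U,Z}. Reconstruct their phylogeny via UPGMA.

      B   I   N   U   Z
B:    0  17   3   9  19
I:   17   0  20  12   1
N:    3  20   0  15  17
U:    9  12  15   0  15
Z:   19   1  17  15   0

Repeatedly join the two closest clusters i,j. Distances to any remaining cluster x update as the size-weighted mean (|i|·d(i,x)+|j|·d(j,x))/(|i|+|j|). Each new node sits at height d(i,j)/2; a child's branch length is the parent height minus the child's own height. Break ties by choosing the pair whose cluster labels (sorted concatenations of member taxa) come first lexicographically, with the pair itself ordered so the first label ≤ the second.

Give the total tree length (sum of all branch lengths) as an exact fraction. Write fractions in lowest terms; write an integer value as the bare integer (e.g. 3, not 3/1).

iteration 1: select I,Z (d=1); attach at lengths (1/2, 1/2); label the merged cluster IZ
  updated: d(B,IZ)=18, d(IZ,N)=37/2, d(IZ,U)=27/2
iteration 2: select B,N (d=3); attach at lengths (3/2, 3/2); label the merged cluster BN
  updated: d(BN,IZ)=73/4, d(BN,U)=12
iteration 3: select BN,U (d=12); attach at lengths (9/2, 6); label the merged cluster BNU
  updated: d(BNU,IZ)=50/3
iteration 4: select BNU,IZ (d=50/3); attach at lengths (7/3, 47/6); label the merged cluster BINUZ
final tree: (((B:3/2,N:3/2):9/2,U:6):7/3,(I:1/2,Z:1/2):47/6)
total length: 74/3

74/3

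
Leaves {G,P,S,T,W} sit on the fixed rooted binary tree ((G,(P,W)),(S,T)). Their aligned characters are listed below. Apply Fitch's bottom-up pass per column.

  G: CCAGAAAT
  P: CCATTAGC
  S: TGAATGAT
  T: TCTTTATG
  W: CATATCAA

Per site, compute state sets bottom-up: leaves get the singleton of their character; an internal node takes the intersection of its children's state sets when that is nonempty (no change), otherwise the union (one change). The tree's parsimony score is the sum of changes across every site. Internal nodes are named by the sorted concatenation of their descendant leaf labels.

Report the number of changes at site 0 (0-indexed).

site 0, node PW: P={C} ∩ W={C} → {C} (+0)
site 0, node GPW: G={C} ∩ PW={C} → {C} (+0)
site 0, node ST: S={T} ∩ T={T} → {T} (+0)
site 0, node GPSTW: GPW={C} ∪ ST={T} → {C,T} (+1)
site 1, node PW: P={C} ∪ W={A} → {A,C} (+1)
site 1, node GPW: G={C} ∩ PW={A,C} → {C} (+0)
site 1, node ST: S={G} ∪ T={C} → {C,G} (+1)
site 1, node GPSTW: GPW={C} ∩ ST={C,G} → {C} (+0)
site 2, node PW: P={A} ∪ W={T} → {A,T} (+1)
site 2, node GPW: G={A} ∩ PW={A,T} → {A} (+0)
site 2, node ST: S={A} ∪ T={T} → {A,T} (+1)
site 2, node GPSTW: GPW={A} ∩ ST={A,T} → {A} (+0)
site 3, node PW: P={T} ∪ W={A} → {A,T} (+1)
site 3, node GPW: G={G} ∪ PW={A,T} → {A,G,T} (+1)
site 3, node ST: S={A} ∪ T={T} → {A,T} (+1)
site 3, node GPSTW: GPW={A,G,T} ∩ ST={A,T} → {A,T} (+0)
site 4, node PW: P={T} ∩ W={T} → {T} (+0)
site 4, node GPW: G={A} ∪ PW={T} → {A,T} (+1)
site 4, node ST: S={T} ∩ T={T} → {T} (+0)
site 4, node GPSTW: GPW={A,T} ∩ ST={T} → {T} (+0)
site 5, node PW: P={A} ∪ W={C} → {A,C} (+1)
site 5, node GPW: G={A} ∩ PW={A,C} → {A} (+0)
site 5, node ST: S={G} ∪ T={A} → {A,G} (+1)
site 5, node GPSTW: GPW={A} ∩ ST={A,G} → {A} (+0)
site 6, node PW: P={G} ∪ W={A} → {A,G} (+1)
site 6, node GPW: G={A} ∩ PW={A,G} → {A} (+0)
site 6, node ST: S={A} ∪ T={T} → {A,T} (+1)
site 6, node GPSTW: GPW={A} ∩ ST={A,T} → {A} (+0)
site 7, node PW: P={C} ∪ W={A} → {A,C} (+1)
site 7, node GPW: G={T} ∪ PW={A,C} → {A,C,T} (+1)
site 7, node ST: S={T} ∪ T={G} → {G,T} (+1)
site 7, node GPSTW: GPW={A,C,T} ∩ ST={G,T} → {T} (+0)
per-site changes: [1, 2, 2, 3, 1, 2, 2, 3]; total = 16

1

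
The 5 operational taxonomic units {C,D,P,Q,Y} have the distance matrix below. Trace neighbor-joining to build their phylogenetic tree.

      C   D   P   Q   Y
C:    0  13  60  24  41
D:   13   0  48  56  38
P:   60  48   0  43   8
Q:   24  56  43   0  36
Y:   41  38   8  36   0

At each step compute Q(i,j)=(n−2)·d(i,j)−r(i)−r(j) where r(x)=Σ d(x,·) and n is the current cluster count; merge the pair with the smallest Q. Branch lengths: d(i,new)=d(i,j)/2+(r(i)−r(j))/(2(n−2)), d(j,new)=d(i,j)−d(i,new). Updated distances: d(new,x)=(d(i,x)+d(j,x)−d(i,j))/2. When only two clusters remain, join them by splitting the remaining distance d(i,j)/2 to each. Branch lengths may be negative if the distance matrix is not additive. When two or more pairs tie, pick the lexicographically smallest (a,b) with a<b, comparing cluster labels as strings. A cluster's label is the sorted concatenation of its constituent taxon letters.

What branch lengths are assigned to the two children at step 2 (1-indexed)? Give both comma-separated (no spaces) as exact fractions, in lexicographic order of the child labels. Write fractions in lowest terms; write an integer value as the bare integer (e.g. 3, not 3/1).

iteration 1: select P,Y (d=8, Q=-258); attach at lengths (10, -2); label the merged cluster PY
  updated: d(C,PY)=93/2, d(D,PY)=39, d(PY,Q)=71/2
iteration 2: select C,D (d=13, Q=-331/2); attach at lengths (3/8, 101/8); label the merged cluster CD
  updated: d(CD,PY)=145/4, d(CD,Q)=67/2
iteration 3: select CD,PY (d=145/4, Q=-421/4); attach at lengths (137/8, 153/8); label the merged cluster CDPY
  updated: d(CDPY,Q)=131/8
iteration 4: select CDPY,Q (d=131/8); attach at lengths (131/16, 131/16); label the merged cluster CDPQY
final tree: (((C:3/8,D:101/8):137/8,(P:10,Y:-2):153/8):131/16,Q:131/16)
total length: 589/8

3/8,101/8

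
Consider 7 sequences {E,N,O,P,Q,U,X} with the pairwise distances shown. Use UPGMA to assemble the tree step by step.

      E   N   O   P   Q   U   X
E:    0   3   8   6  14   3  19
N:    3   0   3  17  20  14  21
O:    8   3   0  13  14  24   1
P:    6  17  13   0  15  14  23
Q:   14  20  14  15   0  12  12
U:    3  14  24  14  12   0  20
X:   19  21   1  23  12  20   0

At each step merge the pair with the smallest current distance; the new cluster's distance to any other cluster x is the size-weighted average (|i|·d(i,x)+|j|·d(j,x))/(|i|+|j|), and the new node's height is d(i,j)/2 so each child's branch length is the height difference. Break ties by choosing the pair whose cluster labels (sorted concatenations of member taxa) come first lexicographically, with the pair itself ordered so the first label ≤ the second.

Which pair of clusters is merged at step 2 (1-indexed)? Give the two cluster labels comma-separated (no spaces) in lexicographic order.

E,N

iteration 1: select O,X (d=1); attach at lengths (1/2, 1/2); label the merged cluster OX
  updated: d(E,OX)=27/2, d(N,OX)=12, d(OX,P)=18, d(OX,Q)=13, d(OX,U)=22
iteration 2: select E,N (d=3); attach at lengths (3/2, 3/2); label the merged cluster EN
  updated: d(EN,OX)=51/4, d(EN,P)=23/2, d(EN,Q)=17, d(EN,U)=17/2
iteration 3: select EN,U (d=17/2); attach at lengths (11/4, 17/4); label the merged cluster ENU
  updated: d(ENU,OX)=95/6, d(ENU,P)=37/3, d(ENU,Q)=46/3
iteration 4: select ENU,P (d=37/3); attach at lengths (23/12, 37/6); label the merged cluster ENPU
  updated: d(ENPU,OX)=131/8, d(ENPU,Q)=61/4
iteration 5: select OX,Q (d=13); attach at lengths (6, 13/2); label the merged cluster OQX
  updated: d(ENPU,OQX)=16
iteration 6: select ENPU,OQX (d=16); attach at lengths (11/6, 3/2); label the merged cluster ENOPQUX
final tree: ((((E:3/2,N:3/2):11/4,U:17/4):23/12,P:37/6):11/6,((O:1/2,X:1/2):6,Q:13/2):3/2)
total length: 419/12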